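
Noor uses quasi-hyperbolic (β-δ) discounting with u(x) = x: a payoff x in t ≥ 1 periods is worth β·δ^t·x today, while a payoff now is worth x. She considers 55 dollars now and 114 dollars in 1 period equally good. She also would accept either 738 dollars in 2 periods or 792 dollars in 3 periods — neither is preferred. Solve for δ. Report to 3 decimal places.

The second indifference involves only future payoffs, so β cancels: β·δ^2·738 = β·δ^3·792, giving δ = 738/792 = 0.93182.

δ ≈ 0.932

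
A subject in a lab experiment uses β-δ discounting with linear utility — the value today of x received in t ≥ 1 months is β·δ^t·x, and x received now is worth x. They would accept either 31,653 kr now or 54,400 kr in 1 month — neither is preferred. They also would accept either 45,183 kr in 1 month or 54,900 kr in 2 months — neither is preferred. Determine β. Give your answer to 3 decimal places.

From the later pair, β·δ^1·45183 = β·δ^2·54900; dividing through, δ = 45183/54900 = 0.82301.
Substituting δ into 31653 = β·δ·54400: β = 31653/(44771.497) ≈ 0.707.

β ≈ 0.707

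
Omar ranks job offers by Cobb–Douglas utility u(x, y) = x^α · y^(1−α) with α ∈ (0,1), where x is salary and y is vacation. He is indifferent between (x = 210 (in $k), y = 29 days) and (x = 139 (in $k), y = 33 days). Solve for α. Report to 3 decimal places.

Indifference: 210^α · 29^(1−α) = 139^α · 33^(1−α).
(210/139)^α = (33/29)^(1−α); take logs: α·ln(210/139) = (1−α)·ln(33/29), i.e. α·0.412634 = (1−α)·0.129212.
So α/(1−α) = (0.129212)/(0.412634) = 0.313139, and α = 0.313139/1.313139 ≈ 0.238.

α ≈ 0.238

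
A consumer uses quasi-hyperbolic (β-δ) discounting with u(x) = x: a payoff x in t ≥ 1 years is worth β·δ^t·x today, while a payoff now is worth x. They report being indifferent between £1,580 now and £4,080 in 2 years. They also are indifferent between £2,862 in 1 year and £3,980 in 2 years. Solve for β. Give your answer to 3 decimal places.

β ≈ 0.749

From the later pair, β·δ^1·2862 = β·δ^2·3980; dividing through, δ = 2862/3980 = 0.71910.
The first indifference: 1580 = β·δ^2·4080, so β = 1580/(δ^2·4080) = 1580/(0.51710·4080) ≈ 0.749.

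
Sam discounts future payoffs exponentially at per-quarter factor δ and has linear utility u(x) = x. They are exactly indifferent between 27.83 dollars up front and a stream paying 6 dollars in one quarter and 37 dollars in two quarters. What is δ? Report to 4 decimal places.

δ ≈ 0.7900

The stream is worth 6δ + 37δ² today, so 6δ + 37δ² = 27.83.
So 37δ² + 6δ − 27.83 = 0.
δ = (−6 + √(6² + 4·37·27.83)) / (2·37) = (−6 + √4154.84) / 74 ≈ 0.7900.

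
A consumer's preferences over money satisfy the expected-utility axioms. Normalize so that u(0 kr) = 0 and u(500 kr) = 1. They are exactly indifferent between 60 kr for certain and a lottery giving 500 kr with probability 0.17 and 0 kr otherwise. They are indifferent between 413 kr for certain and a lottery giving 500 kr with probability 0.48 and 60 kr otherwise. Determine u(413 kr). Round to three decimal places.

From the first indifference, u(60 kr) = 0.17·u(500 kr) + 0.83·u(0 kr) = 0.17·1 + 0.83·0 = 0.17.
Then u(413 kr) = 0.48·u(500 kr) + 0.52·u(60 kr) = 0.48·1.00 + 0.52·0.17 = 0.5684.

0.568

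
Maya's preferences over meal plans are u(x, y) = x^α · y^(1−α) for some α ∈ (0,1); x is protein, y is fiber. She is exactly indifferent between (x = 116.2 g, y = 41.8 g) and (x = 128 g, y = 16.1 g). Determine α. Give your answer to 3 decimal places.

α ≈ 0.908

Indifference: 116.2^α · 41.8^(1−α) = 128^α · 16.1^(1−α).
(116.2/128)^α = (16.1/41.8)^(1−α); take logs: α·ln(116.2/128) = (1−α)·ln(16.1/41.8), i.e. α·-0.096717 = (1−α)·-0.954077.
With A = -0.096717 and B = -0.954077: α·A = (1−α)·B, so α = B/(A+B) = -0.954077/-1.050794 ≈ 0.908.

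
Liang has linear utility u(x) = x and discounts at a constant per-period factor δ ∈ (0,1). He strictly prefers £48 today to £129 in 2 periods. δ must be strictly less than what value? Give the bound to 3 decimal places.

Comparing present values: 48 > δ^2·129.
Dividing by 129: δ^2 < 0.37209. Both sides are positive, so the square root keeps the direction.
δ < 0.37209^(1/2) = 0.610.

δ < 0.610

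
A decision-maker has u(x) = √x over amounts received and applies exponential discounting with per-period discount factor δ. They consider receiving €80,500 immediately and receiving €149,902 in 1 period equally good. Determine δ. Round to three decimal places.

The payoff in 1 period is discounted by δ, so u(80500) = δ·u(149902) and δ = u(80500)/u(149902).
Since u(x) = √x, δ = √(80500/149902) = 0.73281.

δ ≈ 0.733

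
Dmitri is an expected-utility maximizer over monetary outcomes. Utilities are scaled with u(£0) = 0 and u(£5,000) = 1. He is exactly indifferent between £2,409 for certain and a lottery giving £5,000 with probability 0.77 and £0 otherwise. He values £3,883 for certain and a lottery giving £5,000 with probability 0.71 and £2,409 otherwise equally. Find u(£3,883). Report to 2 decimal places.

0.93

The first gamble pins u(£2,409): it must equal 0.77·1 + 0.23·0 = 0.77.
The second indifference gives u(£3,883) = 0.71·u(£5,000) + 0.29·u(£2,409) = 0.71·1.00 + 0.29·0.77 = 0.9333.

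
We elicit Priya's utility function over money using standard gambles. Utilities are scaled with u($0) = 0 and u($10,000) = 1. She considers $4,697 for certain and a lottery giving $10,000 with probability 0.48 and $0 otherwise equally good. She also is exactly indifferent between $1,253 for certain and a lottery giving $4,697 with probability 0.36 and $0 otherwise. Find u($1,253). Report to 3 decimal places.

The first gamble pins u($4,697): it must equal 0.48·1 + 0.52·0 = 0.48.
Then u($1,253) = 0.36·u($4,697) + 0.64·u($0) = 0.36·0.48 + 0.64·0.00 = 0.1728.

0.173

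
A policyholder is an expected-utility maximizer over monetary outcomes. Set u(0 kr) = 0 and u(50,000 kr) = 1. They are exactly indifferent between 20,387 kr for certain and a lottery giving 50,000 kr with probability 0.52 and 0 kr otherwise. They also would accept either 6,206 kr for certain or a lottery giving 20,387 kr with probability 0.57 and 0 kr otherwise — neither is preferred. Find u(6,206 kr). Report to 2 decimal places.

0.30

From the first indifference, u(20,387 kr) = 0.52·u(50,000 kr) + 0.48·u(0 kr) = 0.52·1 + 0.48·0 = 0.52.
The second indifference gives u(6,206 kr) = 0.57·u(20,387 kr) + 0.43·u(0 kr) = 0.57·0.52 + 0.43·0.00 = 0.2964.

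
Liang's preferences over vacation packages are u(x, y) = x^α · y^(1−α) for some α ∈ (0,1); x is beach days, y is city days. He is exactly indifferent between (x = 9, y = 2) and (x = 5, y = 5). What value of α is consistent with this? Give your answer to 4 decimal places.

Indifference: 9^α · 2^(1−α) = 5^α · 5^(1−α).
Taking logs: α·ln 9 + (1−α)·ln 2 = α·ln 5 + (1−α)·ln 5, i.e. α·0.5877867 = (1−α)·0.9162907.
With A = 0.5877867 and B = 0.9162907: α·A = (1−α)·B, so α = B/(A+B) = 0.9162907/1.5040774 ≈ 0.6092.

α ≈ 0.6092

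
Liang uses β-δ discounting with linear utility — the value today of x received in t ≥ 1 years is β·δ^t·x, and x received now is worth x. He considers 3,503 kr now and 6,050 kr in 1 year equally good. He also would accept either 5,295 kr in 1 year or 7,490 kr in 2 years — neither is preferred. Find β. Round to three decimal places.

From the later pair, β·δ^1·5295 = β·δ^2·7490; dividing through, δ = 5295/7490 = 0.70694.
Now use the now-vs-future pair: 3503 = β·δ·6050 gives β = 3503/(0.70694·6050) ≈ 0.819.

β ≈ 0.819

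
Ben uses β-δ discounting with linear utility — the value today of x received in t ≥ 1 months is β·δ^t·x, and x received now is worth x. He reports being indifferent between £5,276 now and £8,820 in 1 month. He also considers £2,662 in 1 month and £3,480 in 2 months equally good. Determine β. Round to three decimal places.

From the later pair, β·δ^1·2662 = β·δ^2·3480; dividing through, δ = 2662/3480 = 0.76494.
Now use the now-vs-future pair: 5276 = β·δ·8820 gives β = 5276/(0.76494·8820) ≈ 0.782.

β ≈ 0.782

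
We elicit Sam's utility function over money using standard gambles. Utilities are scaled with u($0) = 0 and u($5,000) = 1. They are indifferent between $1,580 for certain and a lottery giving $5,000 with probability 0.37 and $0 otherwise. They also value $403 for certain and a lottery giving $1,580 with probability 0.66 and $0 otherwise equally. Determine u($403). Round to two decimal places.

0.24

The first gamble pins u($1,580): it must equal 0.37·1 + 0.63·0 = 0.37.
Then u($403) = 0.66·u($1,580) + 0.34·u($0) = 0.66·0.37 + 0.34·0.00 = 0.2442.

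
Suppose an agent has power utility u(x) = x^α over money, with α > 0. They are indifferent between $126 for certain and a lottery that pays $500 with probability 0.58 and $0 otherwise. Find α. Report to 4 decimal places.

The lottery's expected utility is 0.58·u(500) + 0.42·u(0) = 0.58·500^α (since u(0) = 0 for α > 0).
Indifference: 126^α = 0.58·500^α, so (126/500)^α = 0.58.
Taking logs: α·ln(126/500) = ln(0.58), so α = -0.5447272 / -1.3783262 ≈ 0.3952.

α ≈ 0.3952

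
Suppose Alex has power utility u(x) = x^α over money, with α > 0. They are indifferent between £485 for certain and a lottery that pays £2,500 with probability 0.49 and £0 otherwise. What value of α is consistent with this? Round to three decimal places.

α ≈ 0.435

The lottery's expected utility is 0.49·u(2500) + 0.51·u(0) = 0.49·2500^α (since u(0) = 0 for α > 0).
Equating: 485^α = 0.49·2500^α, i.e. 0.1940^α = 0.49.
α = ln(0.49) / ln(485/2500) = -0.713350/-1.639897 ≈ 0.435.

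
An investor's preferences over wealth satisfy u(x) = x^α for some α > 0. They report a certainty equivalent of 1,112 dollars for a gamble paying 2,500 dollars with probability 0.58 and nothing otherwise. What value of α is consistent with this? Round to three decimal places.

The lottery's expected utility is 0.58·u(2500) + 0.42·u(0) = 0.58·2500^α (since u(0) = 0 for α > 0).
Setting u(1112) equal to that: 1112^α = 0.58·2500^α ⇒ (1112/2500)^α = 0.58.
Taking logs: α·ln(1112/2500) = ln(0.58), so α = -0.544727 / -0.810131 ≈ 0.672.

α ≈ 0.672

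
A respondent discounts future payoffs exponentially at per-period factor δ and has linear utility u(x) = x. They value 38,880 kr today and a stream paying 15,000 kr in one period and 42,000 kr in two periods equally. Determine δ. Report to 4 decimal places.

δ ≈ 0.8000

Equating present values: 38880 = 15000δ + 42000δ².
That is, 42000δ² + 15000δ − 38880 = 0, a quadratic in δ.
δ = (−15000 + √(15000² + 4·42000·38880)) / (2·42000) = (−15000 + √6756840000.00) / 84000 ≈ 0.8000.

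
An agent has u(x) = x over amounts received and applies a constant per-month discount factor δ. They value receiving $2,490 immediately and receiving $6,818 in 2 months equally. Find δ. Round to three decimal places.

Indifference means u(2490) = δ^2 · u(6818), so δ^2 = u(2490)/u(6818).
With u(x) = x: δ^2 = 2490/6818 = 0.36521.
So δ = 0.36521^(1/2) ≈ 0.604.

δ ≈ 0.604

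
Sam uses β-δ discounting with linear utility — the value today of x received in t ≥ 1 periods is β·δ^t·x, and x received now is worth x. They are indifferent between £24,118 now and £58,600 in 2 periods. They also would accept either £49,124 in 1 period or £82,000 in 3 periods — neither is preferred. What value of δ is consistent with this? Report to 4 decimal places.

Both payoffs in the second observation are in the future, so β drops out: δ^1·49124 = δ^3·82000 ⇒ δ^2 = 49124/82000 = 0.59907, so δ = 0.77400.

δ ≈ 0.7740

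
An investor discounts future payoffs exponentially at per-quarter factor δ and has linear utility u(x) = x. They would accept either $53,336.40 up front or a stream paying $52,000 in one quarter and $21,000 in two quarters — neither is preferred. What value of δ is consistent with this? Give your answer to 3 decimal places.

The stream is worth 52000δ + 21000δ² today, so 52000δ + 21000δ² = 53336.40.
So 21000δ² + 52000δ − 53336.40 = 0.
The positive root is δ = [−52000 + √(52000² + 4·21000·53336.40)] / (2·21000) = (−52000 + 84760.000)/42000 ≈ 0.780.

δ ≈ 0.780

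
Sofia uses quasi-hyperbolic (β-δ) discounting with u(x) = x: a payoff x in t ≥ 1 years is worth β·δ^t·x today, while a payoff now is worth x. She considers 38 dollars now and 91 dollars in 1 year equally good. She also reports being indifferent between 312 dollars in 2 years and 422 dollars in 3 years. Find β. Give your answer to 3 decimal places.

β ≈ 0.565

Both payoffs in the second observation are in the future, so β drops out: δ^2·312 = δ^3·422 ⇒ δ = 312/422 = 0.73934.
Substituting δ into 38 = β·δ·91: β = 38/(67.280) ≈ 0.565.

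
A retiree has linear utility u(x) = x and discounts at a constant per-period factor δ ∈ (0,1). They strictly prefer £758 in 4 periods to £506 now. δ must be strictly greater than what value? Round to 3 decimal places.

δ > 0.904

The preference means 506 < δ^4·758.
Dividing by 758: δ^4 > 0.66755. Both sides are positive, so the 4th root keeps the direction.
δ > 0.66755^(1/4) = 0.904.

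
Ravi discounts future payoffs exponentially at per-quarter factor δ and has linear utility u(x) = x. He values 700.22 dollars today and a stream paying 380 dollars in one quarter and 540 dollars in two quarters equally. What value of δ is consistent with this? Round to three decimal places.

δ ≈ 0.840

Equating present values: 700.22 = 380δ + 540δ².
That is, 540δ² + 380δ − 700.22 = 0, a quadratic in δ.
By the quadratic formula (taking the positive root), δ = (−380 + √1656875.20) / 1080 ≈ 0.840.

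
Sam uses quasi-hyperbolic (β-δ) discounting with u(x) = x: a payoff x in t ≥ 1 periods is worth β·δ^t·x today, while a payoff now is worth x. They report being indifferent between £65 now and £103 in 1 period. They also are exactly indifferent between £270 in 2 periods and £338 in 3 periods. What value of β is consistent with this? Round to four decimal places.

Both payoffs in the second observation are in the future, so β drops out: δ^2·270 = δ^3·338 ⇒ δ = 270/338 = 0.79882.
Now use the now-vs-future pair: 65 = β·δ·103 gives β = 65/(0.79882·103) ≈ 0.7900.

β ≈ 0.7900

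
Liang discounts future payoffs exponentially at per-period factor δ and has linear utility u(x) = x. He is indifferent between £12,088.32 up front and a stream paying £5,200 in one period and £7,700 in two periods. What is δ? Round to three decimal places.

δ ≈ 0.960

Equating present values: 12088.32 = 5200δ + 7700δ².
That is, 7700δ² + 5200δ − 12088.32 = 0, a quadratic in δ.
The positive root is δ = [−5200 + √(5200² + 4·7700·12088.32)] / (2·7700) = (−5200 + 19984.000)/15400 ≈ 0.960.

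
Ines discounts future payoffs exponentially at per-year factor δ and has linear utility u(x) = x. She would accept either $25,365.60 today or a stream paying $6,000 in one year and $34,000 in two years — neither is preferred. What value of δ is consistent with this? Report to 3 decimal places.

Present value of the stream is 6000·δ + 34000·δ². Indifference gives 6000δ + 34000δ² = 25365.60.
So 34000δ² + 6000δ − 25365.60 = 0.
The positive root is δ = [−6000 + √(6000² + 4·34000·25365.60)] / (2·34000) = (−6000 + 59040.000)/68000 ≈ 0.780.

δ ≈ 0.780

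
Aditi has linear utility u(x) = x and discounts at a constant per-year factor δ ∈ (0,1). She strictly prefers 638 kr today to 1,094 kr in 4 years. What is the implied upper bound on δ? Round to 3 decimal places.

Comparing present values: 638 > δ^4·1094.
Hence δ^4 < 638/1094 = 0.58318, and x ↦ x^(1/4) is increasing on (0,∞).
δ < (638/1094)^(1/4) ≈ 0.874.

δ < 0.874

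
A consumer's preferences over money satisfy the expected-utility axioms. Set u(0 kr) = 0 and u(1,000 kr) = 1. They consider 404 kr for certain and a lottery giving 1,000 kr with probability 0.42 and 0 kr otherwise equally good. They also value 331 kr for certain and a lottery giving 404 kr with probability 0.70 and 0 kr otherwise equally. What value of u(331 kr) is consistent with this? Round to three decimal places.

0.294

First, u(404 kr) = 0.42·u(1,000 kr) + 0.58·u(0 kr) = 0.42.
Chaining: u(331 kr) = 0.70·0.42 + 0.30·0.00 = 0.2940.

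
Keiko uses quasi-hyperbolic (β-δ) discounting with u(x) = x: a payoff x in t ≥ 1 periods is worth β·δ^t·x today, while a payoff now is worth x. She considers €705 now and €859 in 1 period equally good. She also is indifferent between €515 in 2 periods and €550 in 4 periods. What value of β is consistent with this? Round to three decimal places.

Both payoffs in the second observation are in the future, so β drops out: δ^2·515 = δ^4·550 ⇒ δ^2 = 515/550 = 0.93636, so δ = 0.96766.
Now use the now-vs-future pair: 705 = β·δ·859 gives β = 705/(0.96766·859) ≈ 0.848.

β ≈ 0.848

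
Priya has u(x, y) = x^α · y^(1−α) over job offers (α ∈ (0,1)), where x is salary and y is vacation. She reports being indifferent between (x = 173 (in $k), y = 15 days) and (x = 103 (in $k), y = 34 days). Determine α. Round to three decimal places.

The Cobb–Douglas utilities coincide, so 173^α·15^(1−α) = 103^α·34^(1−α).
(173/103)^α = (34/15)^(1−α); take logs: α·ln(173/103) = (1−α)·ln(34/15), i.e. α·0.518563 = (1−α)·0.818310.
Thus α·(1.336873) = 0.818310, so α = 0.818310/1.336873 ≈ 0.612.

α ≈ 0.612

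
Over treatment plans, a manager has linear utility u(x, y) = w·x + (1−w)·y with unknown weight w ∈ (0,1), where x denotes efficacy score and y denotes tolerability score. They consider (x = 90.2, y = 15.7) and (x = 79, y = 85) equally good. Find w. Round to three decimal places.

u(90.2,15.7) = u(79,85) means w·90.2 + (1−w)·15.7 = w·79 + (1−w)·85.
w·(90.2−79) = (1−w)·(85−15.7), i.e. w·11.2 = (1−w)·69.3.
The marginal rate of substitution is 69.3/11.2, so w = 69.3/(11.2+69.3) = 0.861.

w = 0.861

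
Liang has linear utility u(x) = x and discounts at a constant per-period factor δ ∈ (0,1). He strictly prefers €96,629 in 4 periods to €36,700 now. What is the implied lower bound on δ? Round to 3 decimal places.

δ > 0.785

The preference means 36700 < δ^4·96629.
So δ^4 > 36700/96629 = 0.37980; taking the 4th root of both positive sides preserves the inequality.
δ > 0.37980^(1/4) = 0.785.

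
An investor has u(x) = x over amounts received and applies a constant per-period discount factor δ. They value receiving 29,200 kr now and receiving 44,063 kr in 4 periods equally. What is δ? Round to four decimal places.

δ ≈ 0.9023

Indifference means u(29200) = δ^4 · u(44063), so δ^4 = u(29200)/u(44063).
With u(x) = x: δ^4 = 29200/44063 = 0.66269.
Hence δ = (0.66269)^(1/4) = 0.902251.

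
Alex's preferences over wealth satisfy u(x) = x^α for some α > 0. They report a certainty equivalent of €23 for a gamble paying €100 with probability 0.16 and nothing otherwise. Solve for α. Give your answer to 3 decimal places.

EU(lottery) = 0.16·100^α + 0.84·0 = 0.16·100^α.
Indifference: 23^α = 0.16·100^α, so (23/100)^α = 0.16.
Take logs: α = ln 0.16 / ln(23/100) ≈ 1.24693.

α ≈ 1.247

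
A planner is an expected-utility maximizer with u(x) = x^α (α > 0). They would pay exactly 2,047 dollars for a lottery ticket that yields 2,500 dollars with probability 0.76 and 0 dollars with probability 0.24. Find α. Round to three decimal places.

α ≈ 1.373

Since u(0) = 0, the lottery's EU is 0.76·2500^α.
Setting u(2047) equal to that: 2047^α = 0.76·2500^α ⇒ (2047/2500)^α = 0.76.
Taking logs: α·ln(2047/2500) = ln(0.76), so α = -0.274437 / -0.199915 ≈ 1.373.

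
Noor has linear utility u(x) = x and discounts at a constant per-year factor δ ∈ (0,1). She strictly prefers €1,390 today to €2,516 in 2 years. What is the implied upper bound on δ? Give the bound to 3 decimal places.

δ < 0.743

Comparing present values: 1390 > δ^2·2516.
Hence δ^2 < 1390/2516 = 0.55246, and x ↦ x^(1/2) is increasing on (0,∞).
δ < (1390/2516)^(1/2) ≈ 0.743.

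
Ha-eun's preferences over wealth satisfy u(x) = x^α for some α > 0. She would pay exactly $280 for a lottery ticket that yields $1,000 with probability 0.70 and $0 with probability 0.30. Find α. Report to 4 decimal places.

The lottery's expected utility is 0.70·u(1000) + 0.30·u(0) = 0.70·1000^α (since u(0) = 0 for α > 0).
Indifference: 280^α = 0.70·1000^α, so (280/1000)^α = 0.70.
α = ln(0.70) / ln(280/1000) = -0.3566749/-1.2729657 ≈ 0.2802.

α ≈ 0.2802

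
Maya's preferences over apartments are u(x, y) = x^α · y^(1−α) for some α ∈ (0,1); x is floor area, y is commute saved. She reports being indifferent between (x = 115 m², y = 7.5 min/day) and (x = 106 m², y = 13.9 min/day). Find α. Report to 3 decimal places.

The Cobb–Douglas utilities coincide, so 115^α·7.5^(1−α) = 106^α·13.9^(1−α).
Rearrange to (115/106)^α = (13.9/7.5)^(1−α) and take logs: α·0.081493 = (1−α)·0.616986.
With A = 0.081493 and B = 0.616986: α·A = (1−α)·B, so α = B/(A+B) = 0.616986/0.698479 ≈ 0.883.

α ≈ 0.883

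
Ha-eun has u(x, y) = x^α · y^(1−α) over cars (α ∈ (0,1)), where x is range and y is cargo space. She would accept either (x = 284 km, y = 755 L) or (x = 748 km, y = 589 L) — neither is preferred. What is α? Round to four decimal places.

Indifference: 284^α · 755^(1−α) = 748^α · 589^(1−α).
Taking logs: α·ln 284 + (1−α)·ln 755 = α·ln 748 + (1−α)·ln 589, i.e. α·-0.9684287 = (1−α)·-0.2482916.
Thus α·(-1.2167203) = -0.2482916, so α = -0.2482916/-1.2167203 ≈ 0.2041.

α ≈ 0.2041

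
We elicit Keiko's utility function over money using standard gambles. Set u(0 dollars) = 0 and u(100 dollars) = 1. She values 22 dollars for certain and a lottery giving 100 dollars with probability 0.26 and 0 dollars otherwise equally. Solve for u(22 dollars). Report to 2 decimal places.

u(22 dollars) equals the lottery's expected utility: 0.26·1 + 0.74·0 = 0.26.

0.26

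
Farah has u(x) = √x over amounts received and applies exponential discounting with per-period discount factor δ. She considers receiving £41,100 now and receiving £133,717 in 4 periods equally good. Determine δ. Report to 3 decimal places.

δ ≈ 0.863

Indifference means u(41100) = δ^4 · u(133717), so δ^4 = u(41100)/u(133717).
Since u(x) = √x, δ^4 = √(41100/133717) = 0.55441.
So δ = 0.55441^(1/4) ≈ 0.863.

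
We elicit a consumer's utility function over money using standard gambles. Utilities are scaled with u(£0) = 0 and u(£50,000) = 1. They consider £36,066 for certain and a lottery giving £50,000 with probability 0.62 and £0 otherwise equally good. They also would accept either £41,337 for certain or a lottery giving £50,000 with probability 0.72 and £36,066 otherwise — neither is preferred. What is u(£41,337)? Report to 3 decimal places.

0.894

The first gamble pins u(£36,066): it must equal 0.62·1 + 0.38·0 = 0.62.
Then u(£41,337) = 0.72·u(£50,000) + 0.28·u(£36,066) = 0.72·1.00 + 0.28·0.62 = 0.8936.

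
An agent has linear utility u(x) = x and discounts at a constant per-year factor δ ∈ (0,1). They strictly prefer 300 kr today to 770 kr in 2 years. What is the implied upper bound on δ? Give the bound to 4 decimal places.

The preference means 300 > δ^2·770.
Dividing by 770: δ^2 < 0.38961. Both sides are positive, so the square root keeps the direction.
δ < (300/770)^(1/2) ≈ 0.6242.

δ < 0.6242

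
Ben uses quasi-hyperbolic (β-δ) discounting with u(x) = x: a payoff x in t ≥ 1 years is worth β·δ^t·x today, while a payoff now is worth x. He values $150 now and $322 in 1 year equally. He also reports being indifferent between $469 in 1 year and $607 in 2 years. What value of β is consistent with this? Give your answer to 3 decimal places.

From the later pair, β·δ^1·469 = β·δ^2·607; dividing through, δ = 469/607 = 0.77265.
Now use the now-vs-future pair: 150 = β·δ·322 gives β = 150/(0.77265·322) ≈ 0.603.

β ≈ 0.603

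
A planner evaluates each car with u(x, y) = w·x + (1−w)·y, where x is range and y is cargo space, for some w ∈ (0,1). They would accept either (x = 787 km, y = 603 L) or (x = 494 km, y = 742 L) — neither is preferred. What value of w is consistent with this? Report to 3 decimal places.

w = 0.322

u(787,603) = u(494,742) means w·787 + (1−w)·603 = w·494 + (1−w)·742.
Collecting terms: w·293 = (1−w)·139.
So w/(1−w) = 139/293 = 0.4744, giving w = 139/(293+139) = 0.322.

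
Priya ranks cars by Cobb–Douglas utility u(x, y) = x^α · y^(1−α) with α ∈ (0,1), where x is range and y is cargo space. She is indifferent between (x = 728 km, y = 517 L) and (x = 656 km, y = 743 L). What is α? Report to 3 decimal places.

α ≈ 0.777

Indifference: 728^α · 517^(1−α) = 656^α · 743^(1−α).
Rearrange to (728/656)^α = (743/517)^(1−α) and take logs: α·0.104140 = (1−α)·0.362653.
With A = 0.104140 and B = 0.362653: α·A = (1−α)·B, so α = B/(A+B) = 0.362653/0.466793 ≈ 0.777.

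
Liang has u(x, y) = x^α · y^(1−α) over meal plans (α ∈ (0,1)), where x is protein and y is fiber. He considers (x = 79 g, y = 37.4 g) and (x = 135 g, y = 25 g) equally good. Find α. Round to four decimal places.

α ≈ 0.4291

Set the two utilities equal: 79^α·37.4^(1−α) = 135^α·25^(1−α).
Rearrange to (79/135)^α = (25/37.4)^(1−α) and take logs: α·-0.5358269 = (1−α)·-0.4027949.
Thus α·(-0.9386218) = -0.4027949, so α = -0.4027949/-0.9386218 ≈ 0.4291.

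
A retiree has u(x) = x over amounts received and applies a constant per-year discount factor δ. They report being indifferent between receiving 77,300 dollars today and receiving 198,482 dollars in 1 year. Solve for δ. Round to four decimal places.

δ ≈ 0.3895

The payoff in 1 year is discounted by δ, so u(77300) = δ·u(198482) and δ = u(77300)/u(198482).
With u(x) = x: δ = 77300/198482 = 0.38946.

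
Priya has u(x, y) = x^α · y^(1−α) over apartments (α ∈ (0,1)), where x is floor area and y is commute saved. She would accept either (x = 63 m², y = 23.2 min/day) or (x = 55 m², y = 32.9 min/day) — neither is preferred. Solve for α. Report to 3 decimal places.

Indifference: 63^α · 23.2^(1−α) = 55^α · 32.9^(1−α).
(63/55)^α = (32.9/23.2)^(1−α); take logs: α·ln(63/55) = (1−α)·ln(32.9/23.2), i.e. α·0.135802 = (1−α)·0.349320.
So α/(1−α) = (0.349320)/(0.135802) = 2.572274, and α = 2.572274/3.572274 ≈ 0.720.

α ≈ 0.720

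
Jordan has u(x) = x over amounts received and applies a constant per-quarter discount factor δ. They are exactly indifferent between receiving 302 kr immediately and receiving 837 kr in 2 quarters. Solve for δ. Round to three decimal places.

δ ≈ 0.601

Indifference means u(302) = δ^2 · u(837), so δ^2 = u(302)/u(837).
With u(x) = x: δ^2 = 302/837 = 0.36081.
Taking the square root: δ = 0.36081^(1/2) ≈ 0.601.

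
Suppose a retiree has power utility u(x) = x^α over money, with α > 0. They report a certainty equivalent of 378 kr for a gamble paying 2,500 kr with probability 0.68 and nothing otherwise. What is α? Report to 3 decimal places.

α ≈ 0.204

Since u(0) = 0, the lottery's EU is 0.68·2500^α.
Setting u(378) equal to that: 378^α = 0.68·2500^α ⇒ (378/2500)^α = 0.68.
α = ln(0.68) / ln(378/2500) = -0.385662/-1.889152 ≈ 0.204.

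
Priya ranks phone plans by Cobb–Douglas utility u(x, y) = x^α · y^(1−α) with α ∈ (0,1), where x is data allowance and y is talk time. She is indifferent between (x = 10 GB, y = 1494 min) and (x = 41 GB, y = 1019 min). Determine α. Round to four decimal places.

Indifference: 10^α · 1494^(1−α) = 41^α · 1019^(1−α).
Taking logs: α·ln 10 + (1−α)·ln 1494 = α·ln 41 + (1−α)·ln 1019, i.e. α·-1.4109870 = (1−α)·-0.3826353.
Thus α·(-1.7936223) = -0.3826353, so α = -0.3826353/-1.7936223 ≈ 0.2133.

α ≈ 0.2133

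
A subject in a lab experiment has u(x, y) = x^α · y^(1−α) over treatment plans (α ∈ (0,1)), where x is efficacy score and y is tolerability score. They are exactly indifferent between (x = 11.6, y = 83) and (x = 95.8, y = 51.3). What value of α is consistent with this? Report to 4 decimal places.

α ≈ 0.1856

Set the two utilities equal: 11.6^α·83^(1−α) = 95.8^α·51.3^(1−α).
Rearrange to (11.6/95.8)^α = (51.3/83)^(1−α) and take logs: α·-2.1112576 = (1−α)·-0.4811499.
With A = -2.1112576 and B = -0.4811499: α·A = (1−α)·B, so α = B/(A+B) = -0.4811499/-2.5924075 ≈ 0.1856.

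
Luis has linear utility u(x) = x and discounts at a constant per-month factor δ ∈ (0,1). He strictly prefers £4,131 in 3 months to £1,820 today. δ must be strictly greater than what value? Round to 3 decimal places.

Comparing present values: 1820 < δ^3·4131.
Hence δ^3 > 1820/4131 = 0.44057, and x ↦ x^(1/3) is increasing on (0,∞).
δ > 0.44057^(1/3) = 0.761.

δ > 0.761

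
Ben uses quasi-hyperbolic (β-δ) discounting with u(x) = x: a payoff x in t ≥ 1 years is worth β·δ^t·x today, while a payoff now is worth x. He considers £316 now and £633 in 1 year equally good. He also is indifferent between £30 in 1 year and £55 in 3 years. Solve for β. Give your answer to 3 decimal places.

The second indifference involves only future payoffs, so β cancels: β·δ^1·30 = β·δ^3·55, giving δ^2 = 30/55 = 0.54545, so δ = 0.73855.
Now use the now-vs-future pair: 316 = β·δ·633 gives β = 316/(0.73855·633) ≈ 0.676.

β ≈ 0.676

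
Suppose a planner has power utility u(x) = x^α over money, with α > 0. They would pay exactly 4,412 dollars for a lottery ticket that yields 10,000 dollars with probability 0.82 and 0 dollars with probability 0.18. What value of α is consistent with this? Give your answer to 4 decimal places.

α ≈ 0.2425

EU(lottery) = 0.82·10000^α + 0.18·0 = 0.82·10000^α.
Indifference: 4412^α = 0.82·10000^α, so (4412/10000)^α = 0.82.
α = ln(0.82) / ln(4412/10000) = -0.1984509/-0.8182570 ≈ 0.2425.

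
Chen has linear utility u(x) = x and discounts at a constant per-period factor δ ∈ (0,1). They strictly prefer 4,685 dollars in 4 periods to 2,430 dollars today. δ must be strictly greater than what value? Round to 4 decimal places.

δ > 0.8486

The preference means 2430 < δ^4·4685.
Hence δ^4 > 2430/4685 = 0.51868, and x ↦ x^(1/4) is increasing on (0,∞).
δ > 0.51868^(1/4) = 0.8486.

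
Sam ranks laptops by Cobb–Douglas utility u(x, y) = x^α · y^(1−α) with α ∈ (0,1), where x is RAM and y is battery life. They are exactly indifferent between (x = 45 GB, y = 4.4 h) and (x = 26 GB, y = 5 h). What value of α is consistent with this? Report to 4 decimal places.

α ≈ 0.1890

Set the two utilities equal: 45^α·4.4^(1−α) = 26^α·5^(1−α).
Taking logs: α·ln 45 + (1−α)·ln 4.4 = α·ln 26 + (1−α)·ln 5, i.e. α·0.5485660 = (1−α)·0.1278334.
Thus α·(0.6763994) = 0.1278334, so α = 0.1278334/0.6763994 ≈ 0.1890.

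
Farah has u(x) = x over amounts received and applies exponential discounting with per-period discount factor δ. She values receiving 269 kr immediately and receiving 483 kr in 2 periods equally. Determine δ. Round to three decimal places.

δ ≈ 0.746

The payoff in 2 periods is discounted by δ^2, so u(269) = δ^2·u(483) and δ^2 = u(269)/u(483).
With u(x) = x: δ^2 = 269/483 = 0.55694.
So δ = 0.55694^(1/2) ≈ 0.746.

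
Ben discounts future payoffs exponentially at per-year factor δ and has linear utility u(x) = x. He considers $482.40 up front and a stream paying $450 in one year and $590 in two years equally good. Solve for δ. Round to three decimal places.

δ ≈ 0.600

The stream is worth 450δ + 590δ² today, so 450δ + 590δ² = 482.40.
Rearranged: 590δ² + 450δ − 482.40 = 0.
By the quadratic formula (taking the positive root), δ = (−450 + √1340964.00) / 1180 ≈ 0.600.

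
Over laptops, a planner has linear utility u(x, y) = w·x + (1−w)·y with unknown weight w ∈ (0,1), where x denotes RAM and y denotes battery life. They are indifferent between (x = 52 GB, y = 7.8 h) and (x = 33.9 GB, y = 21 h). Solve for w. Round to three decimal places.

w = 0.422

Indifference: w·52 + (1−w)·7.8 = w·33.9 + (1−w)·21.
Collecting terms: w·18.1 = (1−w)·13.2.
Hence w = 13.2/(18.1+13.2) = 13.2/31.3 = 0.422.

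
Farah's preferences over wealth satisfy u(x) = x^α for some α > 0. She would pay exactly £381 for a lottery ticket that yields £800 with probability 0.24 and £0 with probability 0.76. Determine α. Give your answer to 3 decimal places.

α ≈ 1.924

EU(lottery) = 0.24·800^α + 0.76·0 = 0.24·800^α.
Indifference: 381^α = 0.24·800^α, so (381/800)^α = 0.24.
Take logs: α = ln 0.24 / ln(381/800) ≈ 1.92382.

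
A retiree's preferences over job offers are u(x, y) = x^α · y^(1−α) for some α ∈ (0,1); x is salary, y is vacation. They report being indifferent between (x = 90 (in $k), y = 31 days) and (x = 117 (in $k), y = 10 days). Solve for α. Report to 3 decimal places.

Set the two utilities equal: 90^α·31^(1−α) = 117^α·10^(1−α).
Rearrange to (90/117)^α = (10/31)^(1−α) and take logs: α·-0.262364 = (1−α)·-1.131402.
So α/(1−α) = (-1.131402)/(-0.262364) = 4.312337, and α = 4.312337/5.312337 ≈ 0.812.

α ≈ 0.812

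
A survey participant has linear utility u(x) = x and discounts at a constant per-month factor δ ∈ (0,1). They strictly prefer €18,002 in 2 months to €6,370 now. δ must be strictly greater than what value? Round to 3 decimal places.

The preference means 6370 < δ^2·18002.
Dividing by 18002: δ^2 > 0.35385. Both sides are positive, so the square root keeps the direction.
δ > (6370/18002)^(1/2) ≈ 0.595.

δ > 0.595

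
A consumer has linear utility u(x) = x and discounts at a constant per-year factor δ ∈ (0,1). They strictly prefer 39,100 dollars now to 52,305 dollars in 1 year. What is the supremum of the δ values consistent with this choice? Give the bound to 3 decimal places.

Under u(x) = x this choice says 39100 > δ·52305.
Dividing through by 52305 gives δ < 0.74754.

δ < 0.748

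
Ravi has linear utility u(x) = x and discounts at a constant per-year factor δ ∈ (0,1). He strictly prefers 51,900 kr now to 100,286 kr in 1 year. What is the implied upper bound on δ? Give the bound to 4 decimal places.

δ < 0.5175

The preference means 51900 > δ·100286.
Dividing through by 100286 gives δ < 0.51752.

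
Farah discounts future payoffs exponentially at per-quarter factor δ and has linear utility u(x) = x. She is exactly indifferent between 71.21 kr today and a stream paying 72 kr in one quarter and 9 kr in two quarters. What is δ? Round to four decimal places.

δ ≈ 0.8900

Equating present values: 71.21 = 72δ + 9δ².
So 9δ² + 72δ − 71.21 = 0.
By the quadratic formula (taking the positive root), δ = (−72 + √7747.56) / 18 ≈ 0.8900.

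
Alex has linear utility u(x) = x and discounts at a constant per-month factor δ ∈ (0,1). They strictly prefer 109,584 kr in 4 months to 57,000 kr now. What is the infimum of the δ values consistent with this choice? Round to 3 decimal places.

The preference means 57000 < δ^4·109584.
Dividing by 109584: δ^4 > 0.52015. Both sides are positive, so the 4th root keeps the direction.
δ > 0.52015^(1/4) = 0.849.

δ > 0.849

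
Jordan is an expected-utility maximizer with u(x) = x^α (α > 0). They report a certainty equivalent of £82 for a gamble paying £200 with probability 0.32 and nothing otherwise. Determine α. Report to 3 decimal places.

α ≈ 1.278

Since u(0) = 0, the lottery's EU is 0.32·200^α.
Setting u(82) equal to that: 82^α = 0.32·200^α ⇒ (82/200)^α = 0.32.
Take logs: α = ln 0.32 / ln(82/200) ≈ 1.27797.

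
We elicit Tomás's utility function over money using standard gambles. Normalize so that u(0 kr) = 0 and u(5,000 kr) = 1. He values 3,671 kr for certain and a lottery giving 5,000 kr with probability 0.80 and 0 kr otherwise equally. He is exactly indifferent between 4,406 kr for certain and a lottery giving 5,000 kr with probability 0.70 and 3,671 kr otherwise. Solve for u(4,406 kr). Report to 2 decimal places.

From the first indifference, u(3,671 kr) = 0.80·u(5,000 kr) + 0.20·u(0 kr) = 0.80·1 + 0.20·0 = 0.80.
Then u(4,406 kr) = 0.70·u(5,000 kr) + 0.30·u(3,671 kr) = 0.70·1.00 + 0.30·0.80 = 0.9400.

0.94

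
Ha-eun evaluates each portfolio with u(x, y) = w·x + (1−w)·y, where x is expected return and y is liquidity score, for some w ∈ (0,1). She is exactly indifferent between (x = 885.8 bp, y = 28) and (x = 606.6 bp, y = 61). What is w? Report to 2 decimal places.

Equating utilities: w·885.8 + (1−w)·28 = w·606.6 + (1−w)·61.
Collecting terms: w·279.2 = (1−w)·33.
The marginal rate of substitution is 33/279.2, so w = 33/(279.2+33) = 0.11.

w = 0.11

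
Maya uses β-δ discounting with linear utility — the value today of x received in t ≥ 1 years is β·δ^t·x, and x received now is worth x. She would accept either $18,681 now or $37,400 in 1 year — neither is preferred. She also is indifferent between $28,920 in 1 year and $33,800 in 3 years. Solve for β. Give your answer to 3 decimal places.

β ≈ 0.540

The second indifference involves only future payoffs, so β cancels: β·δ^1·28920 = β·δ^3·33800, giving δ^2 = 28920/33800 = 0.85562, so δ = 0.92500.
The first indifference: 18681 = β·δ·37400, so β = 18681/(δ·37400) = 18681/(0.92500·37400) ≈ 0.540.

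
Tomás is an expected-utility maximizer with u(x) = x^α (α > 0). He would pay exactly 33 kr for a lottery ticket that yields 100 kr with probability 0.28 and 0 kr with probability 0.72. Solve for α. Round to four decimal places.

The lottery's expected utility is 0.28·u(100) + 0.72·u(0) = 0.28·100^α (since u(0) = 0 for α > 0).
Indifference: 33^α = 0.28·100^α, so (33/100)^α = 0.28.
Taking logs: α·ln(33/100) = ln(0.28), so α = -1.2729657 / -1.1086626 ≈ 1.1482.

α ≈ 1.1482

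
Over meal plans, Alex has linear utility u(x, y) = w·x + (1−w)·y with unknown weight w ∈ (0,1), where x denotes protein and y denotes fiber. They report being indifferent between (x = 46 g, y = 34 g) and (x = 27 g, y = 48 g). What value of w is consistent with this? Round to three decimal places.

w = 0.424

Indifference: w·46 + (1−w)·34 = w·27 + (1−w)·48.
w·(46−27) = (1−w)·(48−34), i.e. w·19 = (1−w)·14.
The marginal rate of substitution is 14/19, so w = 14/(19+14) = 0.424.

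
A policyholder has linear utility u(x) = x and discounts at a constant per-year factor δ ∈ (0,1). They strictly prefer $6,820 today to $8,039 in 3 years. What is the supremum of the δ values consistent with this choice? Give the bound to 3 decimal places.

δ < 0.947

Comparing present values: 6820 > δ^3·8039.
Dividing by 8039: δ^3 < 0.84836. Both sides are positive, so the cube root keeps the direction.
δ < (6820/8039)^(1/3) ≈ 0.947.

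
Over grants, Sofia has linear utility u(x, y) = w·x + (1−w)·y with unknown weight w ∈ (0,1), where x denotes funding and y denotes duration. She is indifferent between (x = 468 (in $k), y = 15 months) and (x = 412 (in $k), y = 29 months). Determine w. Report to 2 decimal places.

w = 0.20

Equating utilities: w·468 + (1−w)·15 = w·412 + (1−w)·29.
w·(468−412) = (1−w)·(29−15), i.e. w·56 = (1−w)·14.
The marginal rate of substitution is 14/56, so w = 14/(56+14) = 0.20.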